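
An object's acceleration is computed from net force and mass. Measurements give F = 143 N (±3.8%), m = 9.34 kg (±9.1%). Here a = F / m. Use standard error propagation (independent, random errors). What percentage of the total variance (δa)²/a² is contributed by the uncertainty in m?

85.2%

(δa/a)² = (1·δF/F)² + (-1·δm/m)²
  F term: (1×0.0380)² = 0.00144
  m term: (-1×0.0910)² = 0.00828
Total = 0.00973. Share from m = 0.00828/0.00973 = 0.852.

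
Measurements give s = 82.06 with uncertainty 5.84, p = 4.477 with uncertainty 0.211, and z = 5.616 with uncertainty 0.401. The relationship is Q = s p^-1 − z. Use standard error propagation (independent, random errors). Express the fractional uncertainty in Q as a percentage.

12.7%

Let w = s·p^-1 = 18.33. δw/w = √((1·δs/s)² + (-1·δp/p)²) = √(0.00506 + 0.00222) = 0.0854, so δw = 1.56.
Q = w − z: δQ = √(δw² + δz²) = √(2.45 + 0.161) = 1.62
Q = 12.71, so δQ/Q = 1.62/12.71 = 0.127.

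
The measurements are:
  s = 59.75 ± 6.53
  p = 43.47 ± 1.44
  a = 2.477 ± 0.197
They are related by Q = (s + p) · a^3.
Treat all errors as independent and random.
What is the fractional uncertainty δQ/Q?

Let u = s + p = 103.2. δu = √(δs² + δp²) = √(42.6 + 2.07) = 6.69, so δu/u = 0.0648.
Q is then a monomial in u, a:
δQ/Q = √((δu/u)² + (3·δa/a)²) = √(0.00420 + 0.0569) = 0.247

0.247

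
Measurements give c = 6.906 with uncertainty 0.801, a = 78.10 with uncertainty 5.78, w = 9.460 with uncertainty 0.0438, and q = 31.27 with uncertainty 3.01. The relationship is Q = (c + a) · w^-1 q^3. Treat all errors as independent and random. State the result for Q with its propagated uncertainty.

274800 ± 81600

Let u = c + a = 85.01. δu = √(δc² + δa²) = √(0.642 + 33.4) = 5.84, so δu/u = 0.0686.
Q is then a monomial in u, w, q:
δQ/Q = √((δu/u)² + (-1·δw/w)² + (3·δq/q)²) = √(0.00471 + 2.14e-05 + 0.0834) = 0.297
Q = 274800, so δQ = 0.297 × 274800 = 81600.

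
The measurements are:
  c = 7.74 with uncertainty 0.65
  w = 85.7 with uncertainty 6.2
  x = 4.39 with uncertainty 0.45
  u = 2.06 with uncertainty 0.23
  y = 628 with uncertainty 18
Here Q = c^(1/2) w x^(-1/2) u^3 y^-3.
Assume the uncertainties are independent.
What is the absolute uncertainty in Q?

Products/powers → add relative errors in quadrature, weighted by exponent:
  (½·δc/c)² = (0.5×0.0840)² = 0.00176;  (1·δw/w)² = (1×0.0723)² = 0.00523;  (−½·δx/x)² = (-0.5×0.103)² = 0.00263;  (3·δu/u)² = (3×0.112)² = 0.112;  (-3·δy/y)² = (-3×0.0287)² = 0.00739
δQ/Q = √(0.129) = 0.359
Q = 4.02e-06, so δQ = 0.359 × 4.02e-06 = 1.44e-06.

1.44e-06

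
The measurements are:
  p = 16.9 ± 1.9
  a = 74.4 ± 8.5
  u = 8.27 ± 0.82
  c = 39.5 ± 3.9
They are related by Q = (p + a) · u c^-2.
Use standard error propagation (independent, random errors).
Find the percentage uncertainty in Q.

24.1%

Let w = p + a = 91.3. δw = √(δp² + δa²) = √(3.61 + 72.2) = 8.71, so δw/w = 0.0954.
Q is then a monomial in w, u, c:
δQ/Q = √((δw/w)² + (1·δu/u)² + (-2·δc/c)²) = √(0.00910 + 0.00983 + 0.0390) = 0.241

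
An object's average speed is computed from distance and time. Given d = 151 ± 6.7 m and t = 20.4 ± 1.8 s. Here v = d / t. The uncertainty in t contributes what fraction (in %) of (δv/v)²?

79.8%

(δv/v)² = (1·δd/d)² + (-1·δt/t)²
  d term: (1×0.0444)² = 0.00197
  t term: (-1×0.0882)² = 0.00779
Total = 0.00975. Share from t = 0.00779/0.00975 = 0.798.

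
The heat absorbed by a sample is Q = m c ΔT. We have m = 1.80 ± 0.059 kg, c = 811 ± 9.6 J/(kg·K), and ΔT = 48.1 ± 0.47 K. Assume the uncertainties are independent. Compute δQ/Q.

Relative error in a monomial: (δQ/Q)² = Σ (nᵢ · δxᵢ/xᵢ)².
  (1·δm/m)² = (1×0.0328)² = 0.00107;  (1·δc/c)² = (1×0.0118)² = 0.000140;  (1·δΔT/ΔT)² = (1×0.00977)² = 9.55e-05
δQ/Q = √(0.00131) = 0.0362

0.0362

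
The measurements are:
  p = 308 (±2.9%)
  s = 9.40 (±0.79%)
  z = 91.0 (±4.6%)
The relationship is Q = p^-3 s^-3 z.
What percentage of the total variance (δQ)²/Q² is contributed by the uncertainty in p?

73.9%

(δQ/Q)² = (-3·δp/p)² + (-3·δs/s)² + (1·δz/z)²
  p term: (-3×0.0290)² = 0.00757
  s term: (-3×0.00790)² = 0.000562
  z term: (1×0.0460)² = 0.00212
Total = 0.0102. Share from p = 0.00757/0.0102 = 0.739.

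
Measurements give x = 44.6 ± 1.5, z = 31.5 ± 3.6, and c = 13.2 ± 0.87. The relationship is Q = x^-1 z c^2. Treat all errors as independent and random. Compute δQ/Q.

Products/powers → add relative errors in quadrature, weighted by exponent:
  (-1·δx/x)² = (-1×0.0336)² = 0.00113;  (1·δz/z)² = (1×0.114)² = 0.0131;  (2·δc/c)² = (2×0.0659)² = 0.0174
δQ/Q = √(0.0316) = 0.178

0.178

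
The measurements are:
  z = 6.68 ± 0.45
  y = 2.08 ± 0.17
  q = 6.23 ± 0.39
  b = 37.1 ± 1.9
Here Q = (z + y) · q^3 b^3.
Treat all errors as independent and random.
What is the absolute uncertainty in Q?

2.69e+07

Let u = z + y = 8.76. δu = √(δz² + δy²) = √(0.203 + 0.0289) = 0.481, so δu/u = 0.0549.
Q is then a monomial in u, q, b:
δQ/Q = √((δu/u)² + (3·δq/q)² + (3·δb/b)²) = √(0.00302 + 0.0353 + 0.0236) = 0.249
Q = 1.08e+08, so δQ = 0.249 × 1.08e+08 = 2.69e+07.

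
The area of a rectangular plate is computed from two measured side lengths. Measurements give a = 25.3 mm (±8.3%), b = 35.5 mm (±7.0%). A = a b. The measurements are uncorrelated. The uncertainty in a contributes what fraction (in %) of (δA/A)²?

58.4%

(δA/A)² = (1·δa/a)² + (1·δb/b)²
  a term: (1×0.0830)² = 0.00689
  b term: (1×0.0700)² = 0.00490
Total = 0.0118. Share from a = 0.00689/0.0118 = 0.584.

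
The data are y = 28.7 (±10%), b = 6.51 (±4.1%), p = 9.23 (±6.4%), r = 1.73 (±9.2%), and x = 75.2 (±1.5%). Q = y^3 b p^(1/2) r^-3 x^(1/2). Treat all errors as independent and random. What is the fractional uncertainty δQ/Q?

Each factor contributes (exponent × relative error)² to (δQ/Q)²:
  (3·δy/y)² = (3×0.100)² = 0.0900;  (1·δb/b)² = (1×0.0410)² = 0.00168;  (½·δp/p)² = (0.5×0.0640)² = 0.00102;  (-3·δr/r)² = (-3×0.0920)² = 0.0762;  (½·δx/x)² = (0.5×0.0150)² = 5.62e-05
δQ/Q = √(0.169) = 0.411

0.411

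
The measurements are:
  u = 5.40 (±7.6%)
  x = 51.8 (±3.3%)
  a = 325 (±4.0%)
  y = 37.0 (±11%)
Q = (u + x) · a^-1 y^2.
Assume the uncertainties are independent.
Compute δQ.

54.4

Let w = u + x = 57.2. δw = √(δu² + δx²) = √(0.168 + 2.92) = 1.76, so δw/w = 0.0307.
Q is then a monomial in w, a, y:
δQ/Q = √((δw/w)² + (-1·δa/a)² + (2·δy/y)²) = √(0.000945 + 0.00160 + 0.0484) = 0.226
Q = 241, so δQ = 0.226 × 241 = 54.4.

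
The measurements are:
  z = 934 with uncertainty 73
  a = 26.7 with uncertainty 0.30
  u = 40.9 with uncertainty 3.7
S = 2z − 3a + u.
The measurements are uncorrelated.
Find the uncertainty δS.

146

Each term contributes (cᵢ δxᵢ)² to (δS)²:
  (2·δz)² = 21300;  (3·δa)² = 0.810;  (δu)² = 13.7
δS = √(21300) = 146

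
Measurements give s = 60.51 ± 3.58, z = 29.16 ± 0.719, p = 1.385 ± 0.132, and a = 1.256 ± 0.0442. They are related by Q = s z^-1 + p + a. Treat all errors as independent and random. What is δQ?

0.193

Let w = s·z^-1 = 2.075. δw/w = √((1·δs/s)² + (-1·δz/z)²) = √(0.00350 + 0.000608) = 0.0641, so δw = 0.133.
Q = w + p + a: δQ = √(δw² + δp² + δa²) = √(0.0177 + 0.0174 + 0.00195) = 0.193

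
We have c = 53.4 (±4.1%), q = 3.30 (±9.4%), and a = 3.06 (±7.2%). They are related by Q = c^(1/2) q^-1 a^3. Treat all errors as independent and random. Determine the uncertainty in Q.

15.0

For a monomial Q ∝ c^(1/2), q^-1, a^3, fractional errors add in quadrature:
  (½·δc/c)² = (0.5×0.0410)² = 0.000420;  (-1·δq/q)² = (-1×0.0940)² = 0.00884;  (3·δa/a)² = (3×0.0720)² = 0.0467
δQ/Q = √(0.0559) = 0.236
Q = 63.4, so δQ = 0.236 × 63.4 = 15.0.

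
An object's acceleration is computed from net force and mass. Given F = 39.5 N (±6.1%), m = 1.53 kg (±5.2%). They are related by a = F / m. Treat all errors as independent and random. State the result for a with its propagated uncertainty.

25.8 ± 2.07 m/s^2

Since a is a product/quotient, work with relative uncertainties:
  (1·δF/F)² = (1×0.0610)² = 0.00372;  (-1·δm/m)² = (-1×0.0520)² = 0.00270
δa/a = √(0.00643) = 0.0802
a = 25.8 m/s^2, so δa = 0.0802 × 25.8 = 2.07 m/s^2.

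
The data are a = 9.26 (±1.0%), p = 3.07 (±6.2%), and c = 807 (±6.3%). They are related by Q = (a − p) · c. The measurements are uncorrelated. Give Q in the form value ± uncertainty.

5000 ± 358

Let u = a − p = 6.19. δu = √(δa² + δp²) = √(0.00857 + 0.0362) = 0.212, so δu/u = 0.0342.
Q is then a monomial in u, c:
δQ/Q = √((δu/u)² + (1·δc/c)²) = √(0.00117 + 0.00397) = 0.0717
Q = 5000, so δQ = 0.0717 × 5000 = 358.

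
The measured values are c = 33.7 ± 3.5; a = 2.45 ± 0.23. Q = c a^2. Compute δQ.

43.4

Products/powers → add relative errors in quadrature, weighted by exponent:
  (1·δc/c)² = (1×0.104)² = 0.0108;  (2·δa/a)² = (2×0.0939)² = 0.0353
δQ/Q = √(0.0460) = 0.215
Q = 202, so δQ = 0.215 × 202 = 43.4.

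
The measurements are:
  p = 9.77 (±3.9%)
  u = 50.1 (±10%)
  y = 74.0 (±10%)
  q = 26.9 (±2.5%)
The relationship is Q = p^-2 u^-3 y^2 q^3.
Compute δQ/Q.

0.376

Relative error in a monomial: (δQ/Q)² = Σ (nᵢ · δxᵢ/xᵢ)².
  (-2·δp/p)² = (-2×0.0390)² = 0.00608;  (-3·δu/u)² = (-3×0.100)² = 0.0900;  (2·δy/y)² = (2×0.100)² = 0.0400;  (3·δq/q)² = (3×0.0250)² = 0.00563
δQ/Q = √(0.142) = 0.376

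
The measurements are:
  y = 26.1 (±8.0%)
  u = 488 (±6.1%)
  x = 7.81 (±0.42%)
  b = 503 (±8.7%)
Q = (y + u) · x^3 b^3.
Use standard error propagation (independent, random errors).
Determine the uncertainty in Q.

Let w = y + u = 514. δw = √(δy² + δu²) = √(4.36 + 886) = 29.8, so δw/w = 0.0580.
Q is then a monomial in w, x, b:
δQ/Q = √((δw/w)² + (3·δx/x)² + (3·δb/b)²) = √(0.00337 + 0.000159 + 0.0681) = 0.268
Q = 3.12e+13, so δQ = 0.268 × 3.12e+13 = 8.34e+12.

8.34e+12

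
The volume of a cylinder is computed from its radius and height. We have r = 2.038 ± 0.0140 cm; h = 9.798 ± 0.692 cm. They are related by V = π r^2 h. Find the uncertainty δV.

9.20 cm^3

For a monomial V ∝ r^2, h, fractional errors add in quadrature:
  (2·δr/r)² = (2×0.00687)² = 0.000189;  (1·δh/h)² = (1×0.0706)² = 0.00499
δV/V = √(0.00518) = 0.0720
V = 127.8 cm^3, so δV = 0.0720 × 127.8 = 9.20 cm^3.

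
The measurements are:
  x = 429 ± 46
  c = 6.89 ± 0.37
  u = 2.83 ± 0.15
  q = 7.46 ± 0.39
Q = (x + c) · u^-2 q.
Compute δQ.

Let w = x + c = 436. δw = √(δx² + δc²) = √(2120 + 0.137) = 46.0, so δw/w = 0.106.
Q is then a monomial in w, u, q:
δQ/Q = √((δw/w)² + (-2·δu/u)² + (1·δq/q)²) = √(0.0111 + 0.0112 + 0.00273) = 0.158
Q = 406, so δQ = 0.158 × 406 = 64.3.

64.3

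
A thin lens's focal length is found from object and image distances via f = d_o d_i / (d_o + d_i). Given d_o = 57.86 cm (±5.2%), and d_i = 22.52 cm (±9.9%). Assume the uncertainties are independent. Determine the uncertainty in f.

1.18 cm

∂f/∂d_o = (d_i/(d_o+d_i))² = 0.0785;  ∂f/∂d_i = (d_o/(d_o+d_i))² = 0.518
δf = √((∂f/∂d_o · δd_o)² + (∂f/∂d_i · δd_i)²) = √(0.0558 + 1.33) = 1.18 cm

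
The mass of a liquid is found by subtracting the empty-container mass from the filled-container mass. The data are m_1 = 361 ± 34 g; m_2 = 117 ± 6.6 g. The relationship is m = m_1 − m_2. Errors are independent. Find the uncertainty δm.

m is a linear combination, so absolute uncertainties add in quadrature:
  (δm_1)² = 1160;  (δm_2)² = 43.6
δm = √(1200) = 34.6 g

34.6 g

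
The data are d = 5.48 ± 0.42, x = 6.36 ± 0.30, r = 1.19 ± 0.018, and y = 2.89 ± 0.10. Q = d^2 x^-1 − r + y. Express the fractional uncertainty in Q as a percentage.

Let p = d^2·x^-1 = 4.72. δp/p = √((2·δd/d)² + (-1·δx/x)²) = √(0.0235 + 0.00222) = 0.160, so δp = 0.757.
Q = p − r + y: δQ = √(δp² + δr² + δy²) = √(0.573 + 0.000324 + 0.0100) = 0.764
Q = 6.42, so δQ/Q = 0.764/6.42 = 0.119.

11.9%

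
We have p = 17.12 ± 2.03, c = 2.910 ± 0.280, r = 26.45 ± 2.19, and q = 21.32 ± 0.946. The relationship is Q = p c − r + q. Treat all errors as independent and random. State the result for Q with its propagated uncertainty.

Let w = p·c = 49.82. δw/w = √((1·δp/p)² + (1·δc/c)²) = √(0.0141 + 0.00926) = 0.153, so δw = 7.61.
Q = w − r + q: δQ = √(δw² + δr² + δq²) = √(57.9 + 4.80 + 0.895) = 7.97
Q = 44.69.

44.69 ± 7.97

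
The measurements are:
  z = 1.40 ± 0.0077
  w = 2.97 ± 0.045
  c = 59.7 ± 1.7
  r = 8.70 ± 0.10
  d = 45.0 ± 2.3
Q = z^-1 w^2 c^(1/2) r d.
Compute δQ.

Q is a product of powers, so relative uncertainties combine in quadrature:
  (-1·δz/z)² = (-1×0.00550)² = 3.03e-05;  (2·δw/w)² = (2×0.0152)² = 0.000918;  (½·δc/c)² = (0.5×0.0285)² = 0.000203;  (1·δr/r)² = (1×0.0115)² = 0.000132;  (1·δd/d)² = (1×0.0511)² = 0.00261
δQ/Q = √(0.00390) = 0.0624
Q = 19100, so δQ = 0.0624 × 19100 = 1190.

1190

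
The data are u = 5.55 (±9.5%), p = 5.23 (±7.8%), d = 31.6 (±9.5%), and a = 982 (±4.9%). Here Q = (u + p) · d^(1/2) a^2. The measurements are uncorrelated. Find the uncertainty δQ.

7.32e+06

Let w = u + p = 10.8. δw = √(δu² + δp²) = √(0.278 + 0.166) = 0.667, so δw/w = 0.0618.
Q is then a monomial in w, d, a:
δQ/Q = √((δw/w)² + (½·δd/d)² + (2·δa/a)²) = √(0.00382 + 0.00226 + 0.00960) = 0.125
Q = 5.84e+07, so δQ = 0.125 × 5.84e+07 = 7.32e+06.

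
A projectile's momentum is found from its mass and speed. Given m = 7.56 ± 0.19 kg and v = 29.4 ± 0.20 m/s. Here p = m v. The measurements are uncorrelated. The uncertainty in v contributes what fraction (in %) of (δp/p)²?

(δp/p)² = (1·δm/m)² + (1·δv/v)²
  m term: (1×0.0251)² = 0.000632
  v term: (1×0.00680)² = 4.63e-05
Total = 0.000678. Share from v = 4.63e-05/0.000678 = 0.0683.

6.83%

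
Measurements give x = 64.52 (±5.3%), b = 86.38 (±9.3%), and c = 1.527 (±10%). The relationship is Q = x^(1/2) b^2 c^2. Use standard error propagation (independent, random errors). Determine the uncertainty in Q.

38300

Each factor contributes (exponent × relative error)² to (δQ/Q)²:
  (½·δx/x)² = (0.5×0.0530)² = 0.000702;  (2·δb/b)² = (2×0.0930)² = 0.0346;  (2·δc/c)² = (2×0.100)² = 0.0400
δQ/Q = √(0.0753) = 0.274
Q = 139700, so δQ = 0.274 × 139700 = 38300.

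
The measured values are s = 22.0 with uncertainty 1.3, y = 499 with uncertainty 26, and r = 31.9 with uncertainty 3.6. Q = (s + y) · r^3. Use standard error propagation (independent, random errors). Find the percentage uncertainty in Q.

Let u = s + y = 521. δu = √(δs² + δy²) = √(1.69 + 676) = 26.0, so δu/u = 0.0500.
Q is then a monomial in u, r:
δQ/Q = √((δu/u)² + (3·δr/r)²) = √(0.00250 + 0.115) = 0.342

34.2%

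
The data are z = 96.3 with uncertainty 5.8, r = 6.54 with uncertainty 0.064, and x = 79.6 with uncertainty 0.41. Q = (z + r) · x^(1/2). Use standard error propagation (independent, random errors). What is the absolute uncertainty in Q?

51.8

Let u = z + r = 103. δu = √(δz² + δr²) = √(33.6 + 0.00410) = 5.80, so δu/u = 0.0564.
Q is then a monomial in u, x:
δQ/Q = √((δu/u)² + (½·δx/x)²) = √(0.00318 + 6.63e-06) = 0.0565
Q = 918, so δQ = 0.0565 × 918 = 51.8.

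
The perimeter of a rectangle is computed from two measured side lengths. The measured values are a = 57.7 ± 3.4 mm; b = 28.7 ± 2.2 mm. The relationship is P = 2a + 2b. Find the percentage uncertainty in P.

4.69%

Sums and differences: (δP)² = Σ (cᵢ δxᵢ)².
  (2·δa)² = 46.2;  (2·δb)² = 19.4
δP = √(65.6) = 8.10 mm
P = 173 mm, so δP/P = 8.10/173 = 0.0469.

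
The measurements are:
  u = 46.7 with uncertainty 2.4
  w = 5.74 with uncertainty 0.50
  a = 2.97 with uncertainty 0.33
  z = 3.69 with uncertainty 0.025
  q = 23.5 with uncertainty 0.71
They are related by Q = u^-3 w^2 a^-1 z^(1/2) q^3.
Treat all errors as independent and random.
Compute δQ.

Since Q is a product/quotient, work with relative uncertainties:
  (-3·δu/u)² = (-3×0.0514)² = 0.0238;  (2·δw/w)² = (2×0.0871)² = 0.0304;  (-1·δa/a)² = (-1×0.111)² = 0.0123;  (½·δz/z)² = (0.5×0.00678)² = 1.15e-05;  (3·δq/q)² = (3×0.0302)² = 0.00822
δQ/Q = √(0.0747) = 0.273
Q = 2.72, so δQ = 0.273 × 2.72 = 0.742.

0.742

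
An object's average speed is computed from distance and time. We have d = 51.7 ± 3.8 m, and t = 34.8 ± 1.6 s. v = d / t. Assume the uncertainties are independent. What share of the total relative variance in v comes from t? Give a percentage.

(δv/v)² = (1·δd/d)² + (-1·δt/t)²
  d term: (1×0.0735)² = 0.00540
  t term: (-1×0.0460)² = 0.00211
Total = 0.00752. Share from t = 0.00211/0.00752 = 0.281.

28.1%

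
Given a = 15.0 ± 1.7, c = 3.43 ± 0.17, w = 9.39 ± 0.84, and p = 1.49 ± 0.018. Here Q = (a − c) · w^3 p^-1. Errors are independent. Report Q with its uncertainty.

6430 ± 1970

Let u = a − c = 11.6. δu = √(δa² + δc²) = √(2.89 + 0.0289) = 1.71, so δu/u = 0.148.
Q is then a monomial in u, w, p:
δQ/Q = √((δu/u)² + (3·δw/w)² + (-1·δp/p)²) = √(0.0218 + 0.0720 + 0.000146) = 0.307
Q = 6430, so δQ = 0.307 × 6430 = 1970.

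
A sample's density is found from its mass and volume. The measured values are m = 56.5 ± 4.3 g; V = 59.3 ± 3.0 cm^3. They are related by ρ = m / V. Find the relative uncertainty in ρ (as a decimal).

For a monomial ρ ∝ m, V^-1, fractional errors add in quadrature:
  (1·δm/m)² = (1×0.0761)² = 0.00579;  (-1·δV/V)² = (-1×0.0506)² = 0.00256
δρ/ρ = √(0.00835) = 0.0914

0.0914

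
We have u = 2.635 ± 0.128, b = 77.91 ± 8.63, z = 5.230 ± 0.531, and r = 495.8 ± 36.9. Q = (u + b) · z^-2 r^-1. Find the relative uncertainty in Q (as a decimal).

0.241

Let w = u + b = 80.55. δw = √(δu² + δb²) = √(0.0164 + 74.5) = 8.63, so δw/w = 0.107.
Q is then a monomial in w, z, r:
δQ/Q = √((δw/w)² + (-2·δz/z)² + (-1·δr/r)²) = √(0.0115 + 0.0412 + 0.00554) = 0.241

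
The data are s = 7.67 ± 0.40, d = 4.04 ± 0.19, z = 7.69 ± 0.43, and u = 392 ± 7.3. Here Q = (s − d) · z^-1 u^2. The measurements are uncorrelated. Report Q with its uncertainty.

72500 ± 10100

Let w = s − d = 3.63. δw = √(δs² + δd²) = √(0.160 + 0.0361) = 0.443, so δw/w = 0.122.
Q is then a monomial in w, z, u:
δQ/Q = √((δw/w)² + (-1·δz/z)² + (2·δu/u)²) = √(0.0149 + 0.00313 + 0.00139) = 0.139
Q = 72500, so δQ = 0.139 × 72500 = 10100.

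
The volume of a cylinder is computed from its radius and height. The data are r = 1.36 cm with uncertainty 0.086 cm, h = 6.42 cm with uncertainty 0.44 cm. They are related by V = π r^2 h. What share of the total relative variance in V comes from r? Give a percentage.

77.3%

(δV/V)² = (2·δr/r)² + (1·δh/h)²
  r term: (2×0.0632)² = 0.0160
  h term: (1×0.0685)² = 0.00470
Total = 0.0207. Share from r = 0.0160/0.0207 = 0.773.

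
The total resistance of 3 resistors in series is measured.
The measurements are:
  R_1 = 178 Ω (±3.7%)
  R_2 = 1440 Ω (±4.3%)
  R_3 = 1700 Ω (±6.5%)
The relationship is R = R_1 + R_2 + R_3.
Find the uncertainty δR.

127 Ω

Absolute uncertainties add in quadrature for a linear combination:
  (δR_1)² = 43.4;  (δR_2)² = 3830;  (δR_3)² = 12200
δR = √(16100) = 127 Ω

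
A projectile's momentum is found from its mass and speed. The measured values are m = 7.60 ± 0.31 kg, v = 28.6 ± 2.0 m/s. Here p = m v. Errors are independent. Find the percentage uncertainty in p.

For a monomial p ∝ m, v, fractional errors add in quadrature:
  (1·δm/m)² = (1×0.0408)² = 0.00166;  (1·δv/v)² = (1×0.0699)² = 0.00489
δp/p = √(0.00655) = 0.0810

8.10%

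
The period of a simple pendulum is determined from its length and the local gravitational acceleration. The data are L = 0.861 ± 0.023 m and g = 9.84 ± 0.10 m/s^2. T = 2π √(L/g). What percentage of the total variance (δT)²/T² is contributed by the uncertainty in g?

(δT/T)² = (½·δL/L)² + (−½·δg/g)²
  L term: (0.5×0.0267)² = 0.000178
  g term: (-0.5×0.0102)² = 2.58e-05
Total = 0.000204. Share from g = 2.58e-05/0.000204 = 0.126.

12.6%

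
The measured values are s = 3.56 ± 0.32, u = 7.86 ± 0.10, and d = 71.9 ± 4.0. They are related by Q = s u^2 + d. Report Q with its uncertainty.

292 ± 20.9

Let p = s·u^2 = 220. δp/p = √((1·δs/s)² + (2·δu/u)²) = √(0.00808 + 0.000647) = 0.0934, so δp = 20.5.
Q = p + d: δQ = √(δp² + δd²) = √(422 + 16.0) = 20.9
Q = 292.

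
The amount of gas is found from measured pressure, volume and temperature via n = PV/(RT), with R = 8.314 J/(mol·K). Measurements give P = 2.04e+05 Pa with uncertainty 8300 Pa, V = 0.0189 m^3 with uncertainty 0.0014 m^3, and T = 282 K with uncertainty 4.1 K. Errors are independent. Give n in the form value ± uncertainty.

1.64 ± 0.141 mol

n is a product of powers, so relative uncertainties combine in quadrature:
  (1·δP/P)² = (1×0.0407)² = 0.00166;  (1·δV/V)² = (1×0.0741)² = 0.00549;  (-1·δT/T)² = (-1×0.0145)² = 0.000211
δn/n = √(0.00735) = 0.0858
n = 1.64 mol, so δn = 0.0858 × 1.64 = 0.141 mol.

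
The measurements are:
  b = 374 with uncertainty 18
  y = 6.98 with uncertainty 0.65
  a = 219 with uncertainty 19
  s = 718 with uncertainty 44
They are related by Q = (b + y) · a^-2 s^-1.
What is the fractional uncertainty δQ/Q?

Let u = b + y = 381. δu = √(δb² + δy²) = √(324 + 0.423) = 18.0, so δu/u = 0.0473.
Q is then a monomial in u, a, s:
δQ/Q = √((δu/u)² + (-2·δa/a)² + (-1·δs/s)²) = √(0.00224 + 0.0301 + 0.00376) = 0.190

0.190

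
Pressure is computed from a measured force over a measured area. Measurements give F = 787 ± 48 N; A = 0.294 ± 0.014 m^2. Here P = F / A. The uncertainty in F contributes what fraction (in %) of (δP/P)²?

62.1%

(δP/P)² = (1·δF/F)² + (-1·δA/A)²
  F term: (1×0.0610)² = 0.00372
  A term: (-1×0.0476)² = 0.00227
Total = 0.00599. Share from F = 0.00372/0.00599 = 0.621.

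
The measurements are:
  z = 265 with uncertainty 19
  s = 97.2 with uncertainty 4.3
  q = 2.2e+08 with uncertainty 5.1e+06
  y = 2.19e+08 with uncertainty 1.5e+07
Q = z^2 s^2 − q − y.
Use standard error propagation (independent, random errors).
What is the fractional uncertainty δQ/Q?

0.503

Let p = z^2·s^2 = 6.63e+08. δp/p = √((2·δz/z)² + (2·δs/s)²) = √(0.0206 + 0.00783) = 0.168, so δp = 1.12e+08.
Q = p − q − y: δQ = √(δp² + δq² + δy²) = √(1.25e+16 + 2.6e+13 + 2.25e+14) = 1.13e+08
Q = 2.24e+08, so δQ/Q = 1.13e+08/2.24e+08 = 0.503.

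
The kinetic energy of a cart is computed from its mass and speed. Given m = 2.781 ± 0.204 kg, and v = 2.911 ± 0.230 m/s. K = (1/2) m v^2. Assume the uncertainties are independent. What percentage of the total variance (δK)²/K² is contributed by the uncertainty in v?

82.3%

(δK/K)² = (1·δm/m)² + (2·δv/v)²
  m term: (1×0.0734)² = 0.00538
  v term: (2×0.0790)² = 0.0250
Total = 0.0304. Share from v = 0.0250/0.0304 = 0.823.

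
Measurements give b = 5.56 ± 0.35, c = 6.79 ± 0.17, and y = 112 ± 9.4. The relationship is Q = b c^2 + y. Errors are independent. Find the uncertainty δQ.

Let p = b·c^2 = 256. δp/p = √((1·δb/b)² + (2·δc/c)²) = √(0.00396 + 0.00251) = 0.0804, so δp = 20.6.
Q = p + y: δQ = √(δp² + δy²) = √(425 + 88.4) = 22.7

22.7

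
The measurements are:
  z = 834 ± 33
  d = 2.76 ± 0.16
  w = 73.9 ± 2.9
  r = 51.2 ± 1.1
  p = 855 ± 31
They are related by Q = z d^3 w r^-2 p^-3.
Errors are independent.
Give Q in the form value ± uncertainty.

Since Q is a product/quotient, work with relative uncertainties:
  (1·δz/z)² = (1×0.0396)² = 0.00157;  (3·δd/d)² = (3×0.0580)² = 0.0302;  (1·δw/w)² = (1×0.0392)² = 0.00154;  (-2·δr/r)² = (-2×0.0215)² = 0.00185;  (-3·δp/p)² = (-3×0.0363)² = 0.0118
δQ/Q = √(0.0470) = 0.217
Q = 7.91e-07, so δQ = 0.217 × 7.91e-07 = 1.72e-07.

(7.91 ± 1.72) × 10^-7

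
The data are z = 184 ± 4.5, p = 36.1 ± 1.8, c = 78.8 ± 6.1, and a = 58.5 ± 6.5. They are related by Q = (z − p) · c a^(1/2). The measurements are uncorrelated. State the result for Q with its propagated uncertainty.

89100 ± 8980

Let u = z − p = 148. δu = √(δz² + δp²) = √(20.2 + 3.24) = 4.85, so δu/u = 0.0328.
Q is then a monomial in u, c, a:
δQ/Q = √((δu/u)² + (1·δc/c)² + (½·δa/a)²) = √(0.00107 + 0.00599 + 0.00309) = 0.101
Q = 89100, so δQ = 0.101 × 89100 = 8980.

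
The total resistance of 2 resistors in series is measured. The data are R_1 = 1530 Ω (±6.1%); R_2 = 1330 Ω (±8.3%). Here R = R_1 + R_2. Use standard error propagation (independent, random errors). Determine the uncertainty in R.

Each term contributes (cᵢ δxᵢ)² to (δR)²:
  (δR_1)² = 8710;  (δR_2)² = 12200
δR = √(20900) = 145 Ω

145 Ω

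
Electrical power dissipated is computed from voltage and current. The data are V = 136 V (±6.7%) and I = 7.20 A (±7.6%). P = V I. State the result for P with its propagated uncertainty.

P is a product of powers, so relative uncertainties combine in quadrature:
  (1·δV/V)² = (1×0.0670)² = 0.00449;  (1·δI/I)² = (1×0.0760)² = 0.00578
δP/P = √(0.0103) = 0.101
P = 979 W, so δP = 0.101 × 979 = 99.2 W.

979 ± 99.2 W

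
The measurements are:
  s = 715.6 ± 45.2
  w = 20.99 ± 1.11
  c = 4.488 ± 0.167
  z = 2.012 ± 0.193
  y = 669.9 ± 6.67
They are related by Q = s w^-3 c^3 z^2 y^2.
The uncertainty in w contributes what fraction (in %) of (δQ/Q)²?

(δQ/Q)² = (1·δs/s)² + (-3·δw/w)² + (3·δc/c)² + (2·δz/z)² + (2·δy/y)²
  s term: (1×0.0632)² = 0.00399
  w term: (-3×0.0529)² = 0.0252
  c term: (3×0.0372)² = 0.0125
  z term: (2×0.0959)² = 0.0368
  y term: (2×0.00996)² = 0.000397
Total = 0.0788. Share from w = 0.0252/0.0788 = 0.319.

31.9%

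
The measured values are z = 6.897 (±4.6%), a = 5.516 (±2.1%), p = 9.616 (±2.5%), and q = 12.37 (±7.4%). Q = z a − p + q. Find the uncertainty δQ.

Let w = z·a = 38.04. δw/w = √((1·δz/z)² + (1·δa/a)²) = √(0.00212 + 0.000441) = 0.0506, so δw = 1.92.
Q = w − p + q: δQ = √(δw² + δp² + δq²) = √(3.70 + 0.0578 + 0.838) = 2.14

2.14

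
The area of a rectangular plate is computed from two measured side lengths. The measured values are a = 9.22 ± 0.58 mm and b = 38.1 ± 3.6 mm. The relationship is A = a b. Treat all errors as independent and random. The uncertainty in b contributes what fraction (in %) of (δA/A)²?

(δA/A)² = (1·δa/a)² + (1·δb/b)²
  a term: (1×0.0629)² = 0.00396
  b term: (1×0.0945)² = 0.00893
Total = 0.0129. Share from b = 0.00893/0.0129 = 0.693.

69.3%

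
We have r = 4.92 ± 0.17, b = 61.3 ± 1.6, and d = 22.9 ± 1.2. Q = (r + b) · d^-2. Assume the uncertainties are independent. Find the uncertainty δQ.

Let u = r + b = 66.2. δu = √(δr² + δb²) = √(0.0289 + 2.56) = 1.61, so δu/u = 0.0243.
Q is then a monomial in u, d:
δQ/Q = √((δu/u)² + (-2·δd/d)²) = √(0.000590 + 0.0110) = 0.108
Q = 0.126, so δQ = 0.108 × 0.126 = 0.0136.

0.0136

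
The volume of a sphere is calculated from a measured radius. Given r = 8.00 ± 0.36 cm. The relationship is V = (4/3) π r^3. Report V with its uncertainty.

2140 ± 290 cm^3

V ∝ r^3, so δV/V = |3| · δr/r = 3 × 0.0450 = 0.135.
V = 2140 cm^3, so δV = 0.135 × 2140 = 290 cm^3.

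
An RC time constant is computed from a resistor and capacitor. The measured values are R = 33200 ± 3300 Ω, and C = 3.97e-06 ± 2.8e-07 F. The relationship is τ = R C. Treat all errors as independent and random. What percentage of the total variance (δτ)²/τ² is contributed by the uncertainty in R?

(δτ/τ)² = (1·δR/R)² + (1·δC/C)²
  R term: (1×0.0994)² = 0.00988
  C term: (1×0.0705)² = 0.00497
Total = 0.0149. Share from R = 0.00988/0.0149 = 0.665.

66.5%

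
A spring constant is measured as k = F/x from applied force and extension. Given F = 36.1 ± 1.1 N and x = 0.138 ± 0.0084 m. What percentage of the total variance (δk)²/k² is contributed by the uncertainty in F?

20.0%

(δk/k)² = (1·δF/F)² + (-1·δx/x)²
  F term: (1×0.0305)² = 0.000928
  x term: (-1×0.0609)² = 0.00371
Total = 0.00463. Share from F = 0.000928/0.00463 = 0.200.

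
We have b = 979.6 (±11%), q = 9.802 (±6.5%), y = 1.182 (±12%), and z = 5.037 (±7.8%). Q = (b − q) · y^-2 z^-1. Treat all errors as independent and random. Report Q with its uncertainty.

137.8 ± 38.0

Let u = b − q = 969.8. δu = √(δb² + δq²) = √(11600 + 0.406) = 108, so δu/u = 0.111.
Q is then a monomial in u, y, z:
δQ/Q = √((δu/u)² + (-2·δy/y)² + (-1·δz/z)²) = √(0.0123 + 0.0576 + 0.00608) = 0.276
Q = 137.8, so δQ = 0.276 × 137.8 = 38.0.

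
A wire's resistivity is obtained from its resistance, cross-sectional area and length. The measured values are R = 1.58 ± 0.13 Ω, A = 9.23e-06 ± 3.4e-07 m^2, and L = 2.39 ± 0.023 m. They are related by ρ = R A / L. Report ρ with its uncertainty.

(6.10 ± 0.553) × 10^-6 Ω·m

Each factor contributes (exponent × relative error)² to (δρ/ρ)²:
  (1·δR/R)² = (1×0.0823)² = 0.00677;  (1·δA/A)² = (1×0.0368)² = 0.00136;  (-1·δL/L)² = (-1×0.00962)² = 9.26e-05
δρ/ρ = √(0.00822) = 0.0907
ρ = 6.1e-06 Ω·m, so δρ = 0.0907 × 6.1e-06 = 5.53e-07 Ω·m.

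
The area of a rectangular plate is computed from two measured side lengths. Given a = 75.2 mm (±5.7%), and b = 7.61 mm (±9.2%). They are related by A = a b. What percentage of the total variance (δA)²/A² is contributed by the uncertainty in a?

(δA/A)² = (1·δa/a)² + (1·δb/b)²
  a term: (1×0.0570)² = 0.00325
  b term: (1×0.0920)² = 0.00846
Total = 0.0117. Share from a = 0.00325/0.0117 = 0.277.

27.7%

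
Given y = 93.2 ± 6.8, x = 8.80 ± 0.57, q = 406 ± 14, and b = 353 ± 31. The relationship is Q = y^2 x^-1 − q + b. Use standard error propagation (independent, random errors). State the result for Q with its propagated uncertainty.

Let p = y^2·x^-1 = 987. δp/p = √((2·δy/y)² + (-1·δx/x)²) = √(0.0213 + 0.00420) = 0.160, so δp = 158.
Q = p − q + b: δQ = √(δp² + δq² + δb²) = √(24800 + 196 + 961) = 161
Q = 934.

934 ± 161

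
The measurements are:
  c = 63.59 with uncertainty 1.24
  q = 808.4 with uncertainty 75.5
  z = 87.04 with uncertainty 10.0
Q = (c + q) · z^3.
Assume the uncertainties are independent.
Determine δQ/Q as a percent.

Let u = c + q = 872.0. δu = √(δc² + δq²) = √(1.54 + 5700) = 75.5, so δu/u = 0.0866.
Q is then a monomial in u, z:
δQ/Q = √((δu/u)² + (3·δz/z)²) = √(0.00750 + 0.119) = 0.355

35.5%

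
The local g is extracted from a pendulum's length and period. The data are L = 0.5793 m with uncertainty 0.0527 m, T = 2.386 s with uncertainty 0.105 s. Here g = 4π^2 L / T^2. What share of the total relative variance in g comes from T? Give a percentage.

(δg/g)² = (1·δL/L)² + (-2·δT/T)²
  L term: (1×0.0910)² = 0.00828
  T term: (-2×0.0440)² = 0.00775
Total = 0.0160. Share from T = 0.00775/0.0160 = 0.483.

48.3%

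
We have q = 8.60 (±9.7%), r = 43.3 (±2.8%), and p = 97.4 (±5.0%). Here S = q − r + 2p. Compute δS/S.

Each term contributes (cᵢ δxᵢ)² to (δS)²:
  (δq)² = 0.696;  (δr)² = 1.47;  (2·δp)² = 94.9
δS = √(97.0) = 9.85
S = 160, so δS/S = 9.85/160 = 0.0615.

0.0615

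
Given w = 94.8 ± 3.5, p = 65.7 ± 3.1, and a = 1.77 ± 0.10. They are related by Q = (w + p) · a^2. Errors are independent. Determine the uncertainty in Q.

Let u = w + p = 160. δu = √(δw² + δp²) = √(12.2 + 9.61) = 4.68, so δu/u = 0.0291.
Q is then a monomial in u, a:
δQ/Q = √((δu/u)² + (2·δa/a)²) = √(0.000849 + 0.0128) = 0.117
Q = 503, so δQ = 0.117 × 503 = 58.7.

58.7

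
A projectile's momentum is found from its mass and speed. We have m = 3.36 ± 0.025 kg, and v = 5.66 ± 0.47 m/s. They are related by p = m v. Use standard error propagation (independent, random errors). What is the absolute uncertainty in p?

1.59 kg·m/s

Since p is a product/quotient, work with relative uncertainties:
  (1·δm/m)² = (1×0.00744)² = 5.54e-05;  (1·δv/v)² = (1×0.0830)² = 0.00690
δp/p = √(0.00695) = 0.0834
p = 19.0 kg·m/s, so δp = 0.0834 × 19.0 = 1.59 kg·m/s.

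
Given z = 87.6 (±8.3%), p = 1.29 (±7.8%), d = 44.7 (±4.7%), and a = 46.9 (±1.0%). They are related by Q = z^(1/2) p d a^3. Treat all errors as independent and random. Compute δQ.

Products/powers → add relative errors in quadrature, weighted by exponent:
  (½·δz/z)² = (0.5×0.0830)² = 0.00172;  (1·δp/p)² = (1×0.0780)² = 0.00608;  (1·δd/d)² = (1×0.0470)² = 0.00221;  (3·δa/a)² = (3×0.0100)² = 0.000900
δQ/Q = √(0.0109) = 0.104
Q = 5.57e+07, so δQ = 0.104 × 5.57e+07 = 5.82e+06.

5.82e+06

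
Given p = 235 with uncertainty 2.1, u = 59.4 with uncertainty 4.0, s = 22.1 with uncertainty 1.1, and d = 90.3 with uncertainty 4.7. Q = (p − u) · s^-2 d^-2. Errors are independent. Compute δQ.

6.45e-06

Let w = p − u = 176. δw = √(δp² + δu²) = √(4.41 + 16.0) = 4.52, so δw/w = 0.0257.
Q is then a monomial in w, s, d:
δQ/Q = √((δw/w)² + (-2·δs/s)² + (-2·δd/d)²) = √(0.000662 + 0.00991 + 0.0108) = 0.146
Q = 4.41e-05, so δQ = 0.146 × 4.41e-05 = 6.45e-06.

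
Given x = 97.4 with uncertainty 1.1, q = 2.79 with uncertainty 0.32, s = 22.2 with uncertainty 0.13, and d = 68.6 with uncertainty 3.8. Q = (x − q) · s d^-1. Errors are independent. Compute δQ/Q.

Let u = x − q = 94.6. δu = √(δx² + δq²) = √(1.21 + 0.102) = 1.15, so δu/u = 0.0121.
Q is then a monomial in u, s, d:
δQ/Q = √((δu/u)² + (1·δs/s)² + (-1·δd/d)²) = √(0.000147 + 3.43e-05 + 0.00307) = 0.0570

0.0570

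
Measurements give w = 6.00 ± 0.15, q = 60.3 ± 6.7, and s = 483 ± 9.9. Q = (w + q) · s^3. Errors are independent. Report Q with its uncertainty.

(7.47 ± 0.884) × 10^9

Let u = w + q = 66.3. δu = √(δw² + δq²) = √(0.0225 + 44.9) = 6.70, so δu/u = 0.101.
Q is then a monomial in u, s:
δQ/Q = √((δu/u)² + (3·δs/s)²) = √(0.0102 + 0.00378) = 0.118
Q = 7.47e+09, so δQ = 0.118 × 7.47e+09 = 8.84e+08.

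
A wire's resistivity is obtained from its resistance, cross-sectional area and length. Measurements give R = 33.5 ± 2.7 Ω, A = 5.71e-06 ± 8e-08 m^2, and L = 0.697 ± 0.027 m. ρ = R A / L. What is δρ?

ρ is a product of powers, so relative uncertainties combine in quadrature:
  (1·δR/R)² = (1×0.0806)² = 0.00650;  (1·δA/A)² = (1×0.0140)² = 0.000196;  (-1·δL/L)² = (-1×0.0387)² = 0.00150
δρ/ρ = √(0.00819) = 0.0905
ρ = 0.000274 Ω·m, so δρ = 0.0905 × 0.000274 = 2.48e-05 Ω·m.

2.48e-05 Ω·m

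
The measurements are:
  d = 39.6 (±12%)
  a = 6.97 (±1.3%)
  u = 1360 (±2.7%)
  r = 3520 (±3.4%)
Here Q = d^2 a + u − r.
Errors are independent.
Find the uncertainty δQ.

Let p = d^2·a = 10900. δp/p = √((2·δd/d)² + (1·δa/a)²) = √(0.0576 + 0.000169) = 0.240, so δp = 2630.
Q = p + u − r: δQ = √(δp² + δu² + δr²) = √(6.9e+06 + 1350 + 14300) = 2630

2630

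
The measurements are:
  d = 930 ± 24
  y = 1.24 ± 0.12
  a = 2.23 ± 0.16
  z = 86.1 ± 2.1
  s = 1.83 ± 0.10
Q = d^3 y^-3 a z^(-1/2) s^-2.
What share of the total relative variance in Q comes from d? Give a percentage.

(δQ/Q)² = (3·δd/d)² + (-3·δy/y)² + (1·δa/a)² + (−½·δz/z)² + (-2·δs/s)²
  d term: (3×0.0258)² = 0.00599
  y term: (-3×0.0968)² = 0.0843
  a term: (1×0.0717)² = 0.00515
  z term: (-0.5×0.0244)² = 0.000149
  s term: (-2×0.0546)² = 0.0119
Total = 0.108. Share from d = 0.00599/0.108 = 0.0557.

5.57%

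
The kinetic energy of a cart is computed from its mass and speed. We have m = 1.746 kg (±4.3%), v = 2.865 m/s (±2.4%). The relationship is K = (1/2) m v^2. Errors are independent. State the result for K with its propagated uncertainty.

Relative error in a monomial: (δK/K)² = Σ (nᵢ · δxᵢ/xᵢ)².
  (1·δm/m)² = (1×0.0430)² = 0.00185;  (2·δv/v)² = (2×0.0240)² = 0.00230
δK/K = √(0.00415) = 0.0644
K = 7.166 J, so δK = 0.0644 × 7.166 = 0.462 J.

7.166 ± 0.462 J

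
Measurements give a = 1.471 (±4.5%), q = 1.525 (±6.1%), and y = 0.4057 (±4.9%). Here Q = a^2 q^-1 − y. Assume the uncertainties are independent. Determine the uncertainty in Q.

Let p = a^2·q^-1 = 1.419. δp/p = √((2·δa/a)² + (-1·δq/q)²) = √(0.00810 + 0.00372) = 0.109, so δp = 0.154.
Q = p − y: δQ = √(δp² + δy²) = √(0.0238 + 0.000395) = 0.156

0.156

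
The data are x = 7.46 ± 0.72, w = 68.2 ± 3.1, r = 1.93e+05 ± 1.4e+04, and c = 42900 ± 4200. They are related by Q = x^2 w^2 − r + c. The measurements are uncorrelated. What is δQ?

57100

Let p = x^2·w^2 = 2.59e+05. δp/p = √((2·δx/x)² + (2·δw/w)²) = √(0.0373 + 0.00826) = 0.213, so δp = 55200.
Q = p − r + c: δQ = √(δp² + δr² + δc²) = √(3.05e+09 + 1.96e+08 + 1.76e+07) = 57100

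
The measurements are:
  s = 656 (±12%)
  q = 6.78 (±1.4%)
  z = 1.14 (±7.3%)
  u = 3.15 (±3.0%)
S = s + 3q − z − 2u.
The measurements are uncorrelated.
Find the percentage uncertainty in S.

Each term contributes (cᵢ δxᵢ)² to (δS)²:
  (δs)² = 6200;  (3·δq)² = 0.0811;  (δz)² = 0.00693;  (2·δu)² = 0.0357
δS = √(6200) = 78.7
S = 669, so δS/S = 78.7/669 = 0.118.

11.8%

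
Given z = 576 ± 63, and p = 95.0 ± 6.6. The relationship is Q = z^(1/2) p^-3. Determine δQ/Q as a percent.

Each factor contributes (exponent × relative error)² to (δQ/Q)²:
  (½·δz/z)² = (0.5×0.109)² = 0.00299;  (-3·δp/p)² = (-3×0.0695)² = 0.0434
δQ/Q = √(0.0464) = 0.215

21.5%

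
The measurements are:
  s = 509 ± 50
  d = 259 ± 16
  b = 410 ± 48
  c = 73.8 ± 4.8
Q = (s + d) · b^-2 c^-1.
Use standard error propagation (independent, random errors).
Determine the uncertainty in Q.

1.56e-05

Let u = s + d = 768. δu = √(δs² + δd²) = √(2500 + 256) = 52.5, so δu/u = 0.0684.
Q is then a monomial in u, b, c:
δQ/Q = √((δu/u)² + (-2·δb/b)² + (-1·δc/c)²) = √(0.00467 + 0.0548 + 0.00423) = 0.252
Q = 6.19e-05, so δQ = 0.252 × 6.19e-05 = 1.56e-05.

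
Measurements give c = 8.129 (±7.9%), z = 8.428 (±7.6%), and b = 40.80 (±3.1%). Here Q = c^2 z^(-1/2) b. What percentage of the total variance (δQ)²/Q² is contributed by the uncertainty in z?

5.28%

(δQ/Q)² = (2·δc/c)² + (−½·δz/z)² + (1·δb/b)²
  c term: (2×0.0790)² = 0.0250
  z term: (-0.5×0.0760)² = 0.00144
  b term: (1×0.0310)² = 0.000961
Total = 0.0274. Share from z = 0.00144/0.0274 = 0.0528.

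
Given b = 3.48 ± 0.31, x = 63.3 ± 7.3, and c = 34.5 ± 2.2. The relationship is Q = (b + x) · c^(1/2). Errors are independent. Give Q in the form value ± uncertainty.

Let u = b + x = 66.8. δu = √(δb² + δx²) = √(0.0961 + 53.3) = 7.31, so δu/u = 0.109.
Q is then a monomial in u, c:
δQ/Q = √((δu/u)² + (½·δc/c)²) = √(0.0120 + 0.00102) = 0.114
Q = 392, so δQ = 0.114 × 392 = 44.7.

392 ± 44.7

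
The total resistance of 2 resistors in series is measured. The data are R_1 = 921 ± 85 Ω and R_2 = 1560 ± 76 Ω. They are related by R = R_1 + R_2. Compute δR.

114 Ω

Absolute uncertainties add in quadrature for a linear combination:
  (δR_1)² = 7220;  (δR_2)² = 5780
δR = √(13000) = 114 Ω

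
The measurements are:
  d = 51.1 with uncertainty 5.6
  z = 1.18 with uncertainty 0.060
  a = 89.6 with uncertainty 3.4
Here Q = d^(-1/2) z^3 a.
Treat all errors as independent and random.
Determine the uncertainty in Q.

Q is a product of powers, so relative uncertainties combine in quadrature:
  (−½·δd/d)² = (-0.5×0.110)² = 0.00300;  (3·δz/z)² = (3×0.0508)² = 0.0233;  (1·δa/a)² = (1×0.0379)² = 0.00144
δQ/Q = √(0.0277) = 0.166
Q = 20.6, so δQ = 0.166 × 20.6 = 3.43.

3.43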